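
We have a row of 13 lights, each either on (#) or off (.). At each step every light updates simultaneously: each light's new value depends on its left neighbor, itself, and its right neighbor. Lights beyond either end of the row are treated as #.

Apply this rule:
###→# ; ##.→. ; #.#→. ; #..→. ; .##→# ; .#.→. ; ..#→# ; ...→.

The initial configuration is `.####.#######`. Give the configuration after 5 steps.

step 1: .###..#######
step 2: .##..########
step 3: .#..#########
step 4: ...##########
step 5: ..###########

..###########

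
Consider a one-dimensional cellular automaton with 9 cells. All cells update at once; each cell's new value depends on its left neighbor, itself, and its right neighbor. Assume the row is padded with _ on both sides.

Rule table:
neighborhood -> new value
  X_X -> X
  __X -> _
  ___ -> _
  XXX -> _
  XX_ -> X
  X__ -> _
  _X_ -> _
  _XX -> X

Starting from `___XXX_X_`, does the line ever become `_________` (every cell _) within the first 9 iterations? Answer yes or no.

yes

___X_XX__
____XXX__
____X_X__
_____X___
_________
all cells are _ at iteration 5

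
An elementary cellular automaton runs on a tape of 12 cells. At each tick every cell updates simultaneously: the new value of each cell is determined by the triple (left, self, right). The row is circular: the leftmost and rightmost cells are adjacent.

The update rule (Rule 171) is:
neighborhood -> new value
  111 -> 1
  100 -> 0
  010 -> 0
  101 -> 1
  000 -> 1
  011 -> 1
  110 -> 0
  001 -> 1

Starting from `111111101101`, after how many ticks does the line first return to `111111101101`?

111111011011
111110110111
111101101111
111011011111
110110111111
101101111111
011011111111
110111111110
101111111101
011111111011
111111110110
111111101101

12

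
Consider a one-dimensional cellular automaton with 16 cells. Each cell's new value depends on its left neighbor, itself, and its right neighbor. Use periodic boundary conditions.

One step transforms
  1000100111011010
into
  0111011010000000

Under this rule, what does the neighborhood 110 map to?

0

At position 9 the neighborhood is 110; the next row has 0 there.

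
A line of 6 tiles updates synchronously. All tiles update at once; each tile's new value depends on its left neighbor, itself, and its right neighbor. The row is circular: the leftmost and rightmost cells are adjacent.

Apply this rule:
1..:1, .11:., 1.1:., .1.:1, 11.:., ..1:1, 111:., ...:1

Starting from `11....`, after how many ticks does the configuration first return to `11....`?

2

..1111
11....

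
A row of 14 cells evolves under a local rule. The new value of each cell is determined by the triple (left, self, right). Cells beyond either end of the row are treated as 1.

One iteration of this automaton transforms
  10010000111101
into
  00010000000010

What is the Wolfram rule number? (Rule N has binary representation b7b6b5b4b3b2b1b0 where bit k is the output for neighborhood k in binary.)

position 9: 111 → 0  (bit 7 = 0)
position 0: 110 → 0  (bit 6 = 0)
position 12: 101 → 1  (bit 5 = 1)
position 1: 100 → 0  (bit 4 = 0)
position 8: 011 → 0  (bit 3 = 0)
position 3: 010 → 1  (bit 2 = 1)
position 2: 001 → 0  (bit 1 = 0)
position 5: 000 → 0  (bit 0 = 0)
bits b7..b0 = 00100100 = 36

36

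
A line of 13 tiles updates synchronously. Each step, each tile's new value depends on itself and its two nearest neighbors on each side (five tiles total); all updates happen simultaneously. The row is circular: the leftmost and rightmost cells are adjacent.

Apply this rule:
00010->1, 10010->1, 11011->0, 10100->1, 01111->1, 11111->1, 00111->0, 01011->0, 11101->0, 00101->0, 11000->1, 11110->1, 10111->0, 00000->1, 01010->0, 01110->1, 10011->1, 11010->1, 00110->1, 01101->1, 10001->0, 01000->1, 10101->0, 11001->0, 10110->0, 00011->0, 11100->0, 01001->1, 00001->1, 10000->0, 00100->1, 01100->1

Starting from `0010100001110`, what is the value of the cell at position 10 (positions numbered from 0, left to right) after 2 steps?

step 1: 0100110100101
step 2: 0111111111000
position 10 holds 0

0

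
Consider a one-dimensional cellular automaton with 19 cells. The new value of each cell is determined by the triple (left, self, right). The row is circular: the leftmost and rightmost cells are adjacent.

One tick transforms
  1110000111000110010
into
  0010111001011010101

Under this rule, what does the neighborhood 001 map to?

At position 6 the neighborhood is 001; the next row has 1 there.

1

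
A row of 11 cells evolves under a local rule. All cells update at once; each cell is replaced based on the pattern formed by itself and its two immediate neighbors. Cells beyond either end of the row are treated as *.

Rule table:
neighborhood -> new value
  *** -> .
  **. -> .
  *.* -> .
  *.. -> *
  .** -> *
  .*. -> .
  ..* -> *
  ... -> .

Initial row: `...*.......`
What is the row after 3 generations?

*...*.*.**.

generation 1: *.*.*.....*
generation 2: .....*...**
generation 3: *...*.*.**.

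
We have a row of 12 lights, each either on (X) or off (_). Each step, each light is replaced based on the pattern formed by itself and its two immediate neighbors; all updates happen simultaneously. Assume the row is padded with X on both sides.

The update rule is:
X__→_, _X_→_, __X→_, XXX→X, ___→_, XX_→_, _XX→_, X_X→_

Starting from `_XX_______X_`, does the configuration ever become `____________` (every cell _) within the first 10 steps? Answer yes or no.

____________
all cells are _ at step 1

yes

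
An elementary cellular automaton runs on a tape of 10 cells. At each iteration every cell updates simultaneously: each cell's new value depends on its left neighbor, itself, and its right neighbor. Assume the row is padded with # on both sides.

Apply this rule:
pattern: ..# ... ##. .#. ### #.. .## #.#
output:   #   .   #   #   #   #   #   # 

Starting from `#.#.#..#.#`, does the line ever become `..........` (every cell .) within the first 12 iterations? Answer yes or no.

no

##########
##########  (fixed point — unchanged through iteration 12)
iteration 12 is ##########, still not uniform .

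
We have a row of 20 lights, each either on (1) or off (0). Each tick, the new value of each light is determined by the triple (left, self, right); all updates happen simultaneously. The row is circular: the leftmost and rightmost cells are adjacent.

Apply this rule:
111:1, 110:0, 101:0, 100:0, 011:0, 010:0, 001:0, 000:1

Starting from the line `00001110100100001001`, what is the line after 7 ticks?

tick 1: 01100100000001100000
tick 2: 00000001111100001111
tick 3: 01111100111001100110
tick 4: 00111000010000000000
tick 5: 10010011000111111111
tick 6: 00000000010011111111
tick 7: 01111111000001111110

01111111000001111110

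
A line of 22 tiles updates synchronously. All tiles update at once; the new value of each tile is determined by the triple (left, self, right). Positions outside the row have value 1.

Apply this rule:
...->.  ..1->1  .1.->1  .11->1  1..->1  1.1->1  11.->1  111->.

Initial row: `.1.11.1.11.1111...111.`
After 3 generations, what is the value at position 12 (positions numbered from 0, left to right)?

111111111111..11.11.11
...........1111111111.
1.........11........11
position 12 holds .

.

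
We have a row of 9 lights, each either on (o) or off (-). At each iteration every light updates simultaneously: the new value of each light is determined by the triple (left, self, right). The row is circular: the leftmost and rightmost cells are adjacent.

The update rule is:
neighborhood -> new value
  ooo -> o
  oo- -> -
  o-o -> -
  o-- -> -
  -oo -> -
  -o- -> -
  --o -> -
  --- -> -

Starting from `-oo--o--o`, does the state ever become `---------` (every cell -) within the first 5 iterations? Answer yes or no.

yes

---------
all cells are - at iteration 1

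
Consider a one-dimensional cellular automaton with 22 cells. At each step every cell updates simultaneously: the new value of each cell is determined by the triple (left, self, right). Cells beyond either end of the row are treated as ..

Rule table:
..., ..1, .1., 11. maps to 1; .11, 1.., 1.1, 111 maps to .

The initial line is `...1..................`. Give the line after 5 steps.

1111.11111111111111111

step 1: 1111.11111111111111111
step 2: ...1.................1
step 3: 1111.11111111111111111  (repeats step 1; period 2)
step 5: 1111.11111111111111111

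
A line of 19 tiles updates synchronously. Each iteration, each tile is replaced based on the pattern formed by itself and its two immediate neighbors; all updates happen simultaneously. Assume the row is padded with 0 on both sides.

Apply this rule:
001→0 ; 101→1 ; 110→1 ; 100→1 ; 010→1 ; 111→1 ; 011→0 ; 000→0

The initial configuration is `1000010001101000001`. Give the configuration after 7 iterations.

0000001100011000111

iteration 1: 1100011000111100001
iteration 2: 0110001100011110001
iteration 3: 0011000110001111001
iteration 4: 0001100011000111101
iteration 5: 0000110001100011111
iteration 6: 0000011000110001111
iteration 7: 0000001100011000111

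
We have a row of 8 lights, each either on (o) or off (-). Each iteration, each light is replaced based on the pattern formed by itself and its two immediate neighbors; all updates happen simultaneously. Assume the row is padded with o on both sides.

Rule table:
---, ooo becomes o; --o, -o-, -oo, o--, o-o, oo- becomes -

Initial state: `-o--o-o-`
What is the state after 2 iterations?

-oooooo-

iteration 1: --------
iteration 2: -oooooo-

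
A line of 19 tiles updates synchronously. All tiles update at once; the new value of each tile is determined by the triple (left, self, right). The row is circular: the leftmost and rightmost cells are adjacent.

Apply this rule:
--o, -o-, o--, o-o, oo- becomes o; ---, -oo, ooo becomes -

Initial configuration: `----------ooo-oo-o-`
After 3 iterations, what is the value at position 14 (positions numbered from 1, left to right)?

-

---------o--oo-oooo
o-------oooo-oo---o
oo-----o---oo-oo-o-
position 14 holds -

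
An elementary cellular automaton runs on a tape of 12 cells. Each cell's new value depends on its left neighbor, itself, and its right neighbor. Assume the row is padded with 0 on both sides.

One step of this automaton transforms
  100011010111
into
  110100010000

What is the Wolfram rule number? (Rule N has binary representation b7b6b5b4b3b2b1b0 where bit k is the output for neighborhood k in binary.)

position 10: 111 → 0  (bit 7 = 0)
position 5: 110 → 0  (bit 6 = 0)
position 6: 101 → 0  (bit 5 = 0)
position 1: 100 → 1  (bit 4 = 1)
position 4: 011 → 0  (bit 3 = 0)
position 0: 010 → 1  (bit 2 = 1)
position 3: 001 → 1  (bit 1 = 1)
position 2: 000 → 0  (bit 0 = 0)
bits b7..b0 = 00010110 = 22

22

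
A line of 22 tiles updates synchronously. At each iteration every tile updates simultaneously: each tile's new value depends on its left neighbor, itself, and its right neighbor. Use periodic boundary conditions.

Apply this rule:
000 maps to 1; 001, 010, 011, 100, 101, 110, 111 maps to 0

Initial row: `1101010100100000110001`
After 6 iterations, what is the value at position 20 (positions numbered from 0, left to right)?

iteration 1: 0000000000001110000100
iteration 2: 1111111111100000110001
iteration 3: 0000000000001110000100  (repeats iteration 1; period 2)
iteration 6: 1111111111100000110001
position 20 holds 0

0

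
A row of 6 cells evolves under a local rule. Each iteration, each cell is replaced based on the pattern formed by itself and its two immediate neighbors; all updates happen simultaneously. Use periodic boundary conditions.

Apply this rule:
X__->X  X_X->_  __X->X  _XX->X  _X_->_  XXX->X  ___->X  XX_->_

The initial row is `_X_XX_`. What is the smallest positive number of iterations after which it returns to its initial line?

3

X__X_X
_XX__X
_X_XX_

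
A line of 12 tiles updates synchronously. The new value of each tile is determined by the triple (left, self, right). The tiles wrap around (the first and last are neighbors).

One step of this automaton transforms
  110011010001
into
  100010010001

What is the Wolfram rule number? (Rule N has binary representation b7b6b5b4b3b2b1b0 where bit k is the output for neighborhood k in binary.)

140

position 0: 111 → 1  (bit 7 = 1)
position 1: 110 → 0  (bit 6 = 0)
position 6: 101 → 0  (bit 5 = 0)
position 2: 100 → 0  (bit 4 = 0)
position 4: 011 → 1  (bit 3 = 1)
position 7: 010 → 1  (bit 2 = 1)
position 3: 001 → 0  (bit 1 = 0)
position 9: 000 → 0  (bit 0 = 0)
bits b7..b0 = 10001100 = 140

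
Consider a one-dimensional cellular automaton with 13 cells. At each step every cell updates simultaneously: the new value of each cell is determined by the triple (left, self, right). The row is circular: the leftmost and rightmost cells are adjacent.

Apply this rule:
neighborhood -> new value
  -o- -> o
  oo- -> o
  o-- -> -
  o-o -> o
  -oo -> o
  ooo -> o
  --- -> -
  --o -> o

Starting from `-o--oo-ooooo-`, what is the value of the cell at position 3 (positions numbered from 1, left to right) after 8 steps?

oo-ooooooooo-
ooooooooooooo
ooooooooooooo  (fixed point — unchanged through step 8)
position 3 holds o

o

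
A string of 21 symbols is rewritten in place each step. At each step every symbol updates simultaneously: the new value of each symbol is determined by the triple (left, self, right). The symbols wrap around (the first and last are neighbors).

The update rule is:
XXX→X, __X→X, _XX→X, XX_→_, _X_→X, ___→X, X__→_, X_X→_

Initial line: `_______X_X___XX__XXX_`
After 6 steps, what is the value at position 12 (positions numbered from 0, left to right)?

_

XXXXXXXX_X_XXX__XXX__
XXXXXXX__X_XX__XXX__X
XXXXXX__XX_X__XXX__XX
XXXXX__XX__X_XXX__XXX
XXXX__XX__XX_XX__XXXX
XXX__XX__XX__X__XXXXX
position 12 holds _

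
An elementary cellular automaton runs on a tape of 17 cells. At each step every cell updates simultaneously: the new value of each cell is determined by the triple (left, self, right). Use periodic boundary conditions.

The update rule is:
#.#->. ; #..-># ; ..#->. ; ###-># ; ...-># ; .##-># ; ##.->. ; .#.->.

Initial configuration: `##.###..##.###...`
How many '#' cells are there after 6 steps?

step 1: #..##.#.#..##.##.
step 2: .#.#.....#.#..#..
step 3: ....####....#..##
step 4: ###.###.###..#.#.
step 5: ##..##..##.#.....
step 6: #.#.#.#.#...####.
count of #: 9

9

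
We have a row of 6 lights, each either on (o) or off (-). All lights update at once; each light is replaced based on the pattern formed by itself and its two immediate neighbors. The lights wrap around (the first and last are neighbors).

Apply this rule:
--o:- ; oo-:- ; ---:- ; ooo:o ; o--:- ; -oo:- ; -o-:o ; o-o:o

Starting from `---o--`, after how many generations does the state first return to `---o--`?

---o--

1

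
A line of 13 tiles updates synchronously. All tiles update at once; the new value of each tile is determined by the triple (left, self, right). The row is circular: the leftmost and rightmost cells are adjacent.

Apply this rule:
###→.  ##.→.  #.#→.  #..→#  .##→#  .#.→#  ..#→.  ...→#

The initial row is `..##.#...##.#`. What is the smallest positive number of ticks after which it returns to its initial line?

#.#..###.#..#
..##.#...##.#

2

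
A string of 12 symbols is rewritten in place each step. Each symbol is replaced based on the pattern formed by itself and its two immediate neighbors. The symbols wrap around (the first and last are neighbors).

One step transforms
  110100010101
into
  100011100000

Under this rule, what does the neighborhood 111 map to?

1

At position 0 the neighborhood is 111; the next row has 1 there.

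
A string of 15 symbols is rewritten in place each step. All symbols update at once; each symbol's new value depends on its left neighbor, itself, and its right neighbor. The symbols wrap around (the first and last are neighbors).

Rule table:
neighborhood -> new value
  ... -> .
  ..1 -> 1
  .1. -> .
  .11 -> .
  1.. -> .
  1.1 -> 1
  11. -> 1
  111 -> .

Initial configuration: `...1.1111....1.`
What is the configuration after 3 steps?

step 1: ..1.1...1...1..
step 2: .1.1...1...1...
step 3: 1.1...1...1....

1.1...1...1....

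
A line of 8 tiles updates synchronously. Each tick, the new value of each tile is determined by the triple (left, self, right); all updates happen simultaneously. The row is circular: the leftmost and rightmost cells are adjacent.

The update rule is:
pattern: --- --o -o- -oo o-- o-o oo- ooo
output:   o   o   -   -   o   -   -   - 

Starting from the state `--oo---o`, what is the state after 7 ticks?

tick 1: oo--ooo-
tick 2: --oo----
tick 3: oo--oooo
tick 4: --oo----  (repeats tick 2; period 2)
tick 7: oo--oooo

oo--oooo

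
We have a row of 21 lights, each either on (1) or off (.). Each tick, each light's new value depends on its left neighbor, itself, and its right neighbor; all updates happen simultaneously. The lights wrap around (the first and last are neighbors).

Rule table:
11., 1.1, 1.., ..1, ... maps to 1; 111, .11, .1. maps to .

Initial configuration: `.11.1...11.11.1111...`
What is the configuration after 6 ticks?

1.11.111.11.11...1111
11.11..11.11.1111....
.11.111.11.11...11111
1.11..11.11.1111....1
11.111.11.11...11111.
.11..11.11.1111....11

.11..11.11.1111....11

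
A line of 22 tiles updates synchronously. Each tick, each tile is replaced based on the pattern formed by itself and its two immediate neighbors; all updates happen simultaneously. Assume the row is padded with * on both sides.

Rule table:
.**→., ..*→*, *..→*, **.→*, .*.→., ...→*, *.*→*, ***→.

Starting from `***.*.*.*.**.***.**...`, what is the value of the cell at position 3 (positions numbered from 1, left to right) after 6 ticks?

..**.*.*.*.**..**.****
**.**.*.*.*.***.**....
.**.**.*.*.*..**.*****
*.**.**.*.*.**.**.....
**.**.**.*.*.**.******
.**.**.**.*.*.**......
position 3 holds *

*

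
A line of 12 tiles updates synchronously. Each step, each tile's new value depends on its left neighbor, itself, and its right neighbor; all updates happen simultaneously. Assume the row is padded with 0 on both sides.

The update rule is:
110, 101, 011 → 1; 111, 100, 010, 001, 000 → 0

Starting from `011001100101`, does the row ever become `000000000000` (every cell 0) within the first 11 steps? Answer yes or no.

step 1: 011001100010
step 2: 011001100000
step 3: 011001100000  (fixed point — unchanged through step 11)
step 11 is 011001100000, still not uniform 0

no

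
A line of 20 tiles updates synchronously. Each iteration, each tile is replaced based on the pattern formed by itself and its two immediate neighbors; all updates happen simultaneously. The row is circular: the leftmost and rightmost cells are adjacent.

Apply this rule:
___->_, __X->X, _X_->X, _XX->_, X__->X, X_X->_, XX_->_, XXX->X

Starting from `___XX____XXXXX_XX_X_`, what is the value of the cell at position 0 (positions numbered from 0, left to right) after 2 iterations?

X

__X__X__X_XXX_____XX
XXXXXXXXX__X_X___X__
position 0 holds X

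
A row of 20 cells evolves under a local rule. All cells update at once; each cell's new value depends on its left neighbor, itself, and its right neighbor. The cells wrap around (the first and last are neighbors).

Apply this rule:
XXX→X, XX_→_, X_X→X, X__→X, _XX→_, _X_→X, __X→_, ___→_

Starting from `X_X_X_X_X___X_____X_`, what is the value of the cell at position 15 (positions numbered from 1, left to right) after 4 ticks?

XXXXXXXXXX__XX____XX
XXXXXXXXX_X___X____X
XXXXXXXX_XXX__XX____
_XXXXXX_X_X_X___X___
position 15 holds _

_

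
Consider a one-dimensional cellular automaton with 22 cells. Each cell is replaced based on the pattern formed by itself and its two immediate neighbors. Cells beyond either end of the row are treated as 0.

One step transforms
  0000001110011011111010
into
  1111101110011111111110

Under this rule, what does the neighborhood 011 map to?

1

At position 6 the neighborhood is 011; the next row has 1 there.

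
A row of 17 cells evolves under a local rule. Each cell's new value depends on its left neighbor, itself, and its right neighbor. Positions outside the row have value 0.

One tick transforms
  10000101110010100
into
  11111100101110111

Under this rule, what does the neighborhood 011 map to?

At position 7 the neighborhood is 011; the next row has 0 there.

0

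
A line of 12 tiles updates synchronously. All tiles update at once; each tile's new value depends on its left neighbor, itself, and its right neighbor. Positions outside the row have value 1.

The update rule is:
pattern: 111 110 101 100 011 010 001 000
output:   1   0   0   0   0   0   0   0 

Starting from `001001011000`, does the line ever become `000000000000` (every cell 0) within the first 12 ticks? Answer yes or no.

yes

000000000000
all cells are 0 at tick 1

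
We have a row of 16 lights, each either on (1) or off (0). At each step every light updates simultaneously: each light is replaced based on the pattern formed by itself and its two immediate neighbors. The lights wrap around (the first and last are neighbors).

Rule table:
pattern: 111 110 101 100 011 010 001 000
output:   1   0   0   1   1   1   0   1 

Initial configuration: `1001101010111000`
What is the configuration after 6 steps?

1001101010100100

step 1: 1101001010110110
step 2: 1001101010100100
step 3: 1101001010110110  (repeats step 1; period 2)
step 6: 1001101010100100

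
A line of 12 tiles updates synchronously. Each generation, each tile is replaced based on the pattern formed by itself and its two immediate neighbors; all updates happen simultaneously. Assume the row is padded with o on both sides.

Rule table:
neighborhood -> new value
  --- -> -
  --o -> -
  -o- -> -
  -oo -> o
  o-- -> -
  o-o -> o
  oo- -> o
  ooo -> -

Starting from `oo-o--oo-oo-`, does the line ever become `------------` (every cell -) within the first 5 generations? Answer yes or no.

-oo---oooooo
ooo---o-----
--o---------
------------
all cells are - at generation 4

yes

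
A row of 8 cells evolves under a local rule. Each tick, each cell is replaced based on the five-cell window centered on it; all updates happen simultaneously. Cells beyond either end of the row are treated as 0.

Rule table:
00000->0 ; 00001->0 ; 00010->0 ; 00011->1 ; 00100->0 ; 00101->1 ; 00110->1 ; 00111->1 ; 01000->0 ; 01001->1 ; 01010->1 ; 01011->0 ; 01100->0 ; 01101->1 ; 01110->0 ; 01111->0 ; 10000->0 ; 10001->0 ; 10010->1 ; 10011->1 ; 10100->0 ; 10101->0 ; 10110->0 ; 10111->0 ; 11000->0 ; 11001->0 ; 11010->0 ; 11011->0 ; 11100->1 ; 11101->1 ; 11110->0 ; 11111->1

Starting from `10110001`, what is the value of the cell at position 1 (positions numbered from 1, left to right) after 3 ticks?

10000000
00000000
00000000
position 1 holds 0

0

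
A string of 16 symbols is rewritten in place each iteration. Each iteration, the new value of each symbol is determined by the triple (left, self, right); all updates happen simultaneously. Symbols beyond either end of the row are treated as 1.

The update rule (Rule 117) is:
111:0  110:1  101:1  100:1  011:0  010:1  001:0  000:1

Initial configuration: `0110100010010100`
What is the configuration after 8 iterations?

1100110011100011

1011111011011110
1100001101100011
0111100110111000
1000110011001110
1110011001100011
0011001100111000
1001100110001110
1100110011100011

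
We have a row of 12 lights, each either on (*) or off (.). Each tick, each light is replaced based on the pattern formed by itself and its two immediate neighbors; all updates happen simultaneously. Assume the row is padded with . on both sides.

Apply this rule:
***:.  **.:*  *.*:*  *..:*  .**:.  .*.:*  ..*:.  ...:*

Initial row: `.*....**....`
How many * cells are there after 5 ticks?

.****..*****
....**.....*
***..*****.*
..**.....***
*..*****...*
count of *: 7

7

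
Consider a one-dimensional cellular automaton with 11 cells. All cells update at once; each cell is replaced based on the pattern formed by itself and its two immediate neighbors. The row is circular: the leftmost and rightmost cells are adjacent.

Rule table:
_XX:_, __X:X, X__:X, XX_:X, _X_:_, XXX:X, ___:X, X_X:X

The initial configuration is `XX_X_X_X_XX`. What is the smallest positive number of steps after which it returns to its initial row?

XXX_X_X_X_X
XXXX_X_X_X_
_XXXX_X_X_X
X_XXXX_X_X_
_X_XXXX_X_X
X_X_XXXX_X_
_X_X_XXXX_X
X_X_X_XXXX_
_X_X_X_XXXX
X_X_X_X_XXX
XX_X_X_X_XX

11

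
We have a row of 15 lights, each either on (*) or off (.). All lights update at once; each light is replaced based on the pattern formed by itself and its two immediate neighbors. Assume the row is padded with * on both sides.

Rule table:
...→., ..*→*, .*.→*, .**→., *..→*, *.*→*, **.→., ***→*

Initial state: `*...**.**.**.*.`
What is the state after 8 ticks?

.*.*..*..*..***
************.**
***********.*.*
**********.***.
*********.*.*.*
********.*****.
*******.*.***.*
******.***.*.*.

******.***.*.*.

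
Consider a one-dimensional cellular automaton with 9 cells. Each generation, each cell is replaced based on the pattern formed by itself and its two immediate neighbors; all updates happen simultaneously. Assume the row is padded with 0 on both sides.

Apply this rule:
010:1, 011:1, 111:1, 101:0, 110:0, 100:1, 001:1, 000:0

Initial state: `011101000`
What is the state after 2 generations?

generation 1: 111001100
generation 2: 110111010

110111010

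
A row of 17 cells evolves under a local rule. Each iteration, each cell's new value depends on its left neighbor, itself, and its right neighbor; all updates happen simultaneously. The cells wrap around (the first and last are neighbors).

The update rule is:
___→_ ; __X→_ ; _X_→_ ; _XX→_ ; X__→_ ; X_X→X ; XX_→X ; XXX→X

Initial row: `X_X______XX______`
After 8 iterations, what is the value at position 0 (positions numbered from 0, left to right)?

_

iteration 1: _X________X______
iteration 2: _________________
iteration 3: _________________  (fixed point — unchanged through iteration 8)
position 0 holds _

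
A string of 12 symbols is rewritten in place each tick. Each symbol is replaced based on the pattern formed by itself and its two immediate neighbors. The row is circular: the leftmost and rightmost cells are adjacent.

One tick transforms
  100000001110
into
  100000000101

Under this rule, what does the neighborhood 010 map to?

At position 0 the neighborhood is 010; the next row has 1 there.

1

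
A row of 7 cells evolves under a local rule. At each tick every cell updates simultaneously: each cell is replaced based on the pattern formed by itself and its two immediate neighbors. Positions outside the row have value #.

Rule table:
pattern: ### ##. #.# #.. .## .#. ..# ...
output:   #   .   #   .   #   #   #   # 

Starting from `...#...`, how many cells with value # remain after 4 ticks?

.###.##
###.###
##.####
#.#####
count of #: 6

6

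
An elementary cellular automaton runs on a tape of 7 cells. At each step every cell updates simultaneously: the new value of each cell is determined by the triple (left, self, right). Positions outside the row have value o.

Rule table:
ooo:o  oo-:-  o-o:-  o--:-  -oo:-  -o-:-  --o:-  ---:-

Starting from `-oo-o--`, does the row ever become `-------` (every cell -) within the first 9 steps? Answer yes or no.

yes

step 1: -------
all cells are - at step 1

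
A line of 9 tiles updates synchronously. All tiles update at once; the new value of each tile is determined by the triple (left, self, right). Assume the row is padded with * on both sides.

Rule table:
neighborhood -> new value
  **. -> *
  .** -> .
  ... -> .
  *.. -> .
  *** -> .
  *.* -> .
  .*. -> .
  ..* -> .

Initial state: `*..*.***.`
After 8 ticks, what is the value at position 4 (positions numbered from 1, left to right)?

.

*......*.
*........
*........  (fixed point — unchanged through tick 8)
position 4 holds .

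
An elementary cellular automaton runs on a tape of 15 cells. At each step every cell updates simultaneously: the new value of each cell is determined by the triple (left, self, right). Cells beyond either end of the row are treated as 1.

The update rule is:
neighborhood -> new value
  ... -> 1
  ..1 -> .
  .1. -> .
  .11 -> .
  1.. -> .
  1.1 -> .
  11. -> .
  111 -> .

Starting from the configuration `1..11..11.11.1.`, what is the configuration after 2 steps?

.1111111111111.

step 1: ...............
step 2: .1111111111111.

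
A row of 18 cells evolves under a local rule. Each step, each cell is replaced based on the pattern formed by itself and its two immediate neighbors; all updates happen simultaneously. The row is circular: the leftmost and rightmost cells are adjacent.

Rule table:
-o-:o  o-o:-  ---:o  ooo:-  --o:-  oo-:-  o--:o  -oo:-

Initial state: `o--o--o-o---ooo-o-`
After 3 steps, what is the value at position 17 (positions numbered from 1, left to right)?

step 1: oo-oo-o-ooo-----o-
step 2: ------o----oooo-o-
step 3: ooooo-oooo------oo
position 17 holds o

o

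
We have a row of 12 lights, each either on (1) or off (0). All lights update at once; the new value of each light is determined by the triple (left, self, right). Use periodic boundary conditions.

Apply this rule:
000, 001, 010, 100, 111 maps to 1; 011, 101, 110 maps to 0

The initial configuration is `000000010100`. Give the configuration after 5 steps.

011101111111

step 1: 111111110111
step 2: 111111100011
step 3: 111111011101
step 4: 111110001000
step 5: 011101111111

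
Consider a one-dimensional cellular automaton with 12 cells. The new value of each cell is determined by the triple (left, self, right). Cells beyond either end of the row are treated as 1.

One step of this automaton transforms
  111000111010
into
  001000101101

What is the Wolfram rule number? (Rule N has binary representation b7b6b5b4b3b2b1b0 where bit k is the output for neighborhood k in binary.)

104

position 0: 111 → 0  (bit 7 = 0)
position 2: 110 → 1  (bit 6 = 1)
position 9: 101 → 1  (bit 5 = 1)
position 3: 100 → 0  (bit 4 = 0)
position 6: 011 → 1  (bit 3 = 1)
position 10: 010 → 0  (bit 2 = 0)
position 5: 001 → 0  (bit 1 = 0)
position 4: 000 → 0  (bit 0 = 0)
bits b7..b0 = 01101000 = 104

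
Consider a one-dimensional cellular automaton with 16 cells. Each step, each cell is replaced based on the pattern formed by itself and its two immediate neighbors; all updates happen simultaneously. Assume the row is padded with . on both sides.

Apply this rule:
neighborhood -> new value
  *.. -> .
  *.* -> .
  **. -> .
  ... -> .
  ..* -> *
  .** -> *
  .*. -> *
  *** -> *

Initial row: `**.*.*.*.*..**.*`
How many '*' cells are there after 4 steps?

*..*.*.*.*.**..*
*.**.*.*.*.*..**
*.*..*.*.*.*.**.
*.*.**.*.*.*.*..
count of *: 8

8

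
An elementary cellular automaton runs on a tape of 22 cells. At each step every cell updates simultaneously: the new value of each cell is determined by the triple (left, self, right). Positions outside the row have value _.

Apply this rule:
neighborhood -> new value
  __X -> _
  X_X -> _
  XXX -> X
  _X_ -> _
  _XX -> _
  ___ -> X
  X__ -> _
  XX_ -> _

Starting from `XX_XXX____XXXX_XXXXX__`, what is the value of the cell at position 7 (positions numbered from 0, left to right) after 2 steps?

_

____X__XX__XX___XXX__X
XXX___________X__X____
position 7 holds _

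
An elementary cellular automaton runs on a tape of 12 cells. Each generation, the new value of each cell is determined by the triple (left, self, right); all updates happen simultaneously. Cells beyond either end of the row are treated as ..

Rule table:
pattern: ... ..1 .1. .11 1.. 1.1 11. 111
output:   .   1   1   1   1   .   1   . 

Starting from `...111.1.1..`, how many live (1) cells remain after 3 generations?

7

..11.1.1.11.
.111.1.1.111
11.1.1.1.1.1
count of 1: 7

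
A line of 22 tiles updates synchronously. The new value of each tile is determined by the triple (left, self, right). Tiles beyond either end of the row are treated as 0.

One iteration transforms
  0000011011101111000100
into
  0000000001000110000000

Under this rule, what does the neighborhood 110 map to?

0

At position 6 the neighborhood is 110; the next row has 0 there.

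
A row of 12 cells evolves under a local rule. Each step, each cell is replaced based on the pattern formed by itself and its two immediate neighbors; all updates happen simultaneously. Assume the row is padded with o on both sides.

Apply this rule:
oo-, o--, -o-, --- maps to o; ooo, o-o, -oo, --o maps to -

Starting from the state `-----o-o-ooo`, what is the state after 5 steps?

-o-o----o-o-

oooo-o-o----
---o-o-oooo-
oo-o-o----o-
-o-o-oooo-o-
-o-o----o-o-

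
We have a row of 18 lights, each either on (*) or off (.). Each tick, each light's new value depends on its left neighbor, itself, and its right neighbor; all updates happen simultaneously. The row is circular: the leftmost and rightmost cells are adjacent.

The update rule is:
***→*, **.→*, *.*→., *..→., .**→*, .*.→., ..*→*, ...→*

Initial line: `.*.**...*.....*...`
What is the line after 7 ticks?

tick 1: *..**.**..****..**
tick 2: *.***.**.*****.***
tick 3: *.***.**.*****.***  (fixed point — unchanged through tick 7)

*.***.**.*****.***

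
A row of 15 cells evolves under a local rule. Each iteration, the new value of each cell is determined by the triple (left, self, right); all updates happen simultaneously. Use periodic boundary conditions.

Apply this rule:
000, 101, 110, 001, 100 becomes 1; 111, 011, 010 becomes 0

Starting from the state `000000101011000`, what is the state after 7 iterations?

111011011011111

111111010101111
000001101010000
111110110101111
000011011010000
111101101101111
000110110110000
111011011011111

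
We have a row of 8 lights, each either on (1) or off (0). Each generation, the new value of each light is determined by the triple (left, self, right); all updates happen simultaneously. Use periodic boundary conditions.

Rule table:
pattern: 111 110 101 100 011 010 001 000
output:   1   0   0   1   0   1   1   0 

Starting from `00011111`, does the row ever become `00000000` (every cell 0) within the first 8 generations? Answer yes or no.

no

generation 1: 10101110
generation 2: 10100100
generation 3: 10111111
generation 4: 00011111  (repeats generation 0; period 4)
generation 8: 00011111
generation 8 is 00011111, still not uniform 0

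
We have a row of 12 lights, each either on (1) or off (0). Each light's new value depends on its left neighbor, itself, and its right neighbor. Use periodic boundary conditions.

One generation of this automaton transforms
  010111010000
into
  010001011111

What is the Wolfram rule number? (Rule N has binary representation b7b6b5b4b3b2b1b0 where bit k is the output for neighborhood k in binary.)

position 4: 111 → 0  (bit 7 = 0)
position 5: 110 → 1  (bit 6 = 1)
position 2: 101 → 0  (bit 5 = 0)
position 8: 100 → 1  (bit 4 = 1)
position 3: 011 → 0  (bit 3 = 0)
position 1: 010 → 1  (bit 2 = 1)
position 0: 001 → 0  (bit 1 = 0)
position 9: 000 → 1  (bit 0 = 1)
bits b7..b0 = 01010101 = 85

85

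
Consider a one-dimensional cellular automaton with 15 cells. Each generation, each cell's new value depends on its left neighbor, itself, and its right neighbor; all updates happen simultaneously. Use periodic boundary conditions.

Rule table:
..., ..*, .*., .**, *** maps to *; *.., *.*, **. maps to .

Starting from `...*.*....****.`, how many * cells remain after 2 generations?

****.*.******..
***..*.*****..*
count of *: 10

10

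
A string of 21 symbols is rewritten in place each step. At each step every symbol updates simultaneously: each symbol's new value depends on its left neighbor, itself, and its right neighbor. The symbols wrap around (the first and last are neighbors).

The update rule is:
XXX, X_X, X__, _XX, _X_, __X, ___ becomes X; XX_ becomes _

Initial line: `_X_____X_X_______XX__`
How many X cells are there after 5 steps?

20

step 1: XXXXXXXXXXXXXXXXXX_XX
step 2: XXXXXXXXXXXXXXXXX_XXX
step 3: XXXXXXXXXXXXXXXX_XXXX
step 4: XXXXXXXXXXXXXXX_XXXXX
step 5: XXXXXXXXXXXXXX_XXXXXX
count of X: 20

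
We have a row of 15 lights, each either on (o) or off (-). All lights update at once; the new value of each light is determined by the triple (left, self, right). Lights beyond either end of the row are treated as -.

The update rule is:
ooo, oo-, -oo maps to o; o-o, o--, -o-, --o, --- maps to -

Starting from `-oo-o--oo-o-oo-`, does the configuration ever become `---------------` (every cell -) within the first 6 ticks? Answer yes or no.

-oo----oo---oo-
-oo----oo---oo-  (fixed point — unchanged through tick 6)
tick 6 is -oo----oo---oo-, still not uniform -

no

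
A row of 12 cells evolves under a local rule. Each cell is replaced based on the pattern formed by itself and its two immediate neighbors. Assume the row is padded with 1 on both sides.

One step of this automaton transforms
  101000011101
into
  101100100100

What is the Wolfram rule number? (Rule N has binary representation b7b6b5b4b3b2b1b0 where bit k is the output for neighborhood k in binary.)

position 8: 111 → 0  (bit 7 = 0)
position 0: 110 → 1  (bit 6 = 1)
position 1: 101 → 0  (bit 5 = 0)
position 3: 100 → 1  (bit 4 = 1)
position 7: 011 → 0  (bit 3 = 0)
position 2: 010 → 1  (bit 2 = 1)
position 6: 001 → 1  (bit 1 = 1)
position 4: 000 → 0  (bit 0 = 0)
bits b7..b0 = 01010110 = 86

86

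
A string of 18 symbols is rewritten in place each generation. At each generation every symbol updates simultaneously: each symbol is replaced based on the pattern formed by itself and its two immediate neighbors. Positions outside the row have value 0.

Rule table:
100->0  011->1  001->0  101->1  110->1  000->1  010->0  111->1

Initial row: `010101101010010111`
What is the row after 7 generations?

111111111001111111

001011110100001111
100111111001101111
000111111001111111
110111111001111111
111111111001111111
111111111001111111  (fixed point — unchanged through generation 7)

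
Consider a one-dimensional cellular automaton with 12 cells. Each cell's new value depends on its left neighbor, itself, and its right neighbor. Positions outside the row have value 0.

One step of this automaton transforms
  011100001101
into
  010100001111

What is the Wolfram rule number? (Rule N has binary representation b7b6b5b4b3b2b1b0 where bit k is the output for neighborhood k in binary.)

108

position 2: 111 → 0  (bit 7 = 0)
position 3: 110 → 1  (bit 6 = 1)
position 10: 101 → 1  (bit 5 = 1)
position 4: 100 → 0  (bit 4 = 0)
position 1: 011 → 1  (bit 3 = 1)
position 11: 010 → 1  (bit 2 = 1)
position 0: 001 → 0  (bit 1 = 0)
position 5: 000 → 0  (bit 0 = 0)
bits b7..b0 = 01101100 = 108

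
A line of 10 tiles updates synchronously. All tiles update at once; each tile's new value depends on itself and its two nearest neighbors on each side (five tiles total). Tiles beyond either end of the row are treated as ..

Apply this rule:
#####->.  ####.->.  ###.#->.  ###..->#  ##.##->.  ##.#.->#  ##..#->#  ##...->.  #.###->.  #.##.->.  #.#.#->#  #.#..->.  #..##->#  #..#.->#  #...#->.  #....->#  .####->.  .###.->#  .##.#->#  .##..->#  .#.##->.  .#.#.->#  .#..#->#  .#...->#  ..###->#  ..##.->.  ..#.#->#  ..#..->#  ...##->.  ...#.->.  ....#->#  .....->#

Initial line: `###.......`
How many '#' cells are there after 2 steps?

3

###.######
##.......#
count of #: 3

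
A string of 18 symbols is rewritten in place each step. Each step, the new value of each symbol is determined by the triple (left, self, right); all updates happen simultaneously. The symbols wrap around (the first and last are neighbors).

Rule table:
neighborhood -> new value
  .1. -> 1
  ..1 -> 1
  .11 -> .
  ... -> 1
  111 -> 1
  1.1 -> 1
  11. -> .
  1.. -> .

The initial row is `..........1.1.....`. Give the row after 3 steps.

11111111111.111.11

1111111111111.1111
111111111111.1.111
11111111111.111.11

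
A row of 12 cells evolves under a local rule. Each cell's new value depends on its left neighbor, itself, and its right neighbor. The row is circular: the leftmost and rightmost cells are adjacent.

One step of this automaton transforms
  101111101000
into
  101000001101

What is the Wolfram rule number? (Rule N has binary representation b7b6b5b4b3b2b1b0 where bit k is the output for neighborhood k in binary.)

position 3: 111 → 0  (bit 7 = 0)
position 6: 110 → 0  (bit 6 = 0)
position 1: 101 → 0  (bit 5 = 0)
position 9: 100 → 1  (bit 4 = 1)
position 2: 011 → 1  (bit 3 = 1)
position 0: 010 → 1  (bit 2 = 1)
position 11: 001 → 1  (bit 1 = 1)
position 10: 000 → 0  (bit 0 = 0)
bits b7..b0 = 00011110 = 30

30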